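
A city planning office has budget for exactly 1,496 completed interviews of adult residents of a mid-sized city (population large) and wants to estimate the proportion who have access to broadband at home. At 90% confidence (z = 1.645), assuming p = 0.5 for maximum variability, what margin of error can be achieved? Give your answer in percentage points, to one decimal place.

SE(p̂) = √[p(1−p)/n] = √[0.2500/1496] = 0.01293.
E = z × SE = 1.645 × 0.01293 = 0.02127, or 2.1 percentage points.

2.1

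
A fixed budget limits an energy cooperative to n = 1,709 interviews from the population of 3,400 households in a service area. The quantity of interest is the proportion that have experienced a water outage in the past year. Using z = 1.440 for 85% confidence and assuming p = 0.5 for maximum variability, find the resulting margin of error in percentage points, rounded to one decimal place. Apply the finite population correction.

1.2

Finite-population factor: (N−n)/(N−1) = (3400−1709)/(3400−1) = 0.4975.
SE(p̂) = √[p(1−p)/n · (N−n)/(N−1)] = √[0.2500/1709 × 0.4975] = 0.00853.
E = z × SE = 1.440 × 0.00853 = 0.01228 ≈ 1.2 percentage points.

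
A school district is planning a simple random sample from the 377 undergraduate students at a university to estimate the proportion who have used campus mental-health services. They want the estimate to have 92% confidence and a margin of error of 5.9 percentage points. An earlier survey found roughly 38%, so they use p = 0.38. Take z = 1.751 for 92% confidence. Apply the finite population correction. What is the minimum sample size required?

Unadjusted: n₀ = 1.751² × 0.38 × 0.62 / 0.059² ≈ 207.51, so n₀ = 208.
Finite population correction with N = 377: n = n₀ / (1 + (n₀−1)/N) = 208 / (1 + 207/377) = 208 / 1.5491 ≈ 134.27.
Rounding up, n = 135.

135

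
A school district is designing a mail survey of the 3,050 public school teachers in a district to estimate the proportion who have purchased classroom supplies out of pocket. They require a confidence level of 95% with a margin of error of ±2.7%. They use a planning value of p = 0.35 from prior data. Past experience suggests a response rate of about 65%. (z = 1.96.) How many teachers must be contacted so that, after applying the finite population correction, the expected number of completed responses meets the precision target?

1325

Completed interviews needed (unadjusted): n₀ = 1.96² × 0.2275 / 0.027² ≈ 1198.85 → 1199.
FPC for N = 3,050: n = 1199 / (1 + 1198/3050) = 1199 / 1.3928 ≈ 860.86 → 861.
At a 65% response rate, contacts needed = 861 / 0.65 ≈ 1324.62 → 1325.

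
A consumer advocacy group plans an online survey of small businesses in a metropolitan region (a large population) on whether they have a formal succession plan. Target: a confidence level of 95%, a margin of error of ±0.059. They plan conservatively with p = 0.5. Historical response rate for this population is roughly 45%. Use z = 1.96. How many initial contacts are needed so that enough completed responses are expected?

614

Completed interviews needed: n₀ = 1.96² × 0.2500 / 0.059² ≈ 275.90 → 276.
At a 45% response rate, contacts needed = 276 / 0.45 ≈ 613.33 → 614.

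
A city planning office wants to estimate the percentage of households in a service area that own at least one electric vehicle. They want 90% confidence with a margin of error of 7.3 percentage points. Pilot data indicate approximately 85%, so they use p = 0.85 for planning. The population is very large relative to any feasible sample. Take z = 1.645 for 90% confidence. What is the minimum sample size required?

With p = 0.85, p(1−p) = 0.1275.
n = z²·p(1−p)/E² = 1.645² × 0.1275 / 0.073² = 2.7060 × 0.1275 / 0.005329 ≈ 64.74.
Rounding up gives n = 65.

65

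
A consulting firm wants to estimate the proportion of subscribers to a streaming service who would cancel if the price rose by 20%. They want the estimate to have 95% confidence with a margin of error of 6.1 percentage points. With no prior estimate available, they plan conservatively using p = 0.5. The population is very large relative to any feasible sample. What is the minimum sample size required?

For 95% confidence, z = 1.960.
With p = 0.5, p(1−p) = 0.25.
n = z²·p(1−p)/E² = 1.960² × 0.2500 / 0.061² = 3.8416 × 0.2500 / 0.003721 ≈ 258.10.
Rounding up gives n = 259.

259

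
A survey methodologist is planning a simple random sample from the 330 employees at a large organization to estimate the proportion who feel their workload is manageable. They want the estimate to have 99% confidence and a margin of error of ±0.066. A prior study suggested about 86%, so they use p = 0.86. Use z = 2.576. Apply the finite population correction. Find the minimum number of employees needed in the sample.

119

Unadjusted: n₀ = 2.576² × 0.86 × 0.14 / 0.066² ≈ 183.41, so n₀ = 184.
Finite population correction with N = 330: n = n₀ / (1 + (n₀−1)/N) = 184 / (1 + 183/330) = 184 / 1.5545 ≈ 118.36.
Rounding up, n = 119.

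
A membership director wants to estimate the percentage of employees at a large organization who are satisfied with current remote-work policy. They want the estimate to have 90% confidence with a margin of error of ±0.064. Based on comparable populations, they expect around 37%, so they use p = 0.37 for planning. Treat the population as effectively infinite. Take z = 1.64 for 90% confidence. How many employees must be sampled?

With p = 0.37, p(1−p) = 0.2331.
n = z²·p(1−p)/E² = 1.64² × 0.2331 / 0.064² = 2.6896 × 0.2331 / 0.004096 ≈ 153.06.
Rounding up gives n = 154.

154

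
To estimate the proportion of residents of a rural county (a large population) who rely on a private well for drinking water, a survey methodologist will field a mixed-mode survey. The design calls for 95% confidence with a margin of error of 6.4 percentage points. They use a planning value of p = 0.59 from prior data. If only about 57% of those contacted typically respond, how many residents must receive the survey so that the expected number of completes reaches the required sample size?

For 95% confidence, z = 1.96.
Completed interviews needed: n₀ = 1.96² × 0.2419 / 0.064² ≈ 226.88 → 227.
At a 57% response rate, contacts needed = 227 / 0.57 ≈ 398.25 → 399.

399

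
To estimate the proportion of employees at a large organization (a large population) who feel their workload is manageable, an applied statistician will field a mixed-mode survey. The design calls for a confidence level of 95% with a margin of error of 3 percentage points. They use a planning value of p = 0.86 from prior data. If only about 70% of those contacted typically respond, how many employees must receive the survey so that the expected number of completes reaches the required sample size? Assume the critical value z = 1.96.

Completed interviews needed: n₀ = 1.96² × 0.1204 / 0.030² ≈ 513.92 → 514.
At a 70% response rate, contacts needed = 514 / 0.70 ≈ 734.29 → 735.

735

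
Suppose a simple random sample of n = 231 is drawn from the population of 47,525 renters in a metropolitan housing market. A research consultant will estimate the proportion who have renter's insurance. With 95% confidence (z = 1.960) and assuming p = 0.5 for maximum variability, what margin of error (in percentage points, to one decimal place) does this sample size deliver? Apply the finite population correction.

Finite-population factor: (N−n)/(N−1) = (47525−231)/(47525−1) = 0.9952.
SE(p̂) = √[p(1−p)/n · (N−n)/(N−1)] = √[0.2500/231 × 0.9952] = 0.03282.
E = z × SE = 1.960 × 0.03282 = 0.06432 ≈ 6.4 percentage points.

6.4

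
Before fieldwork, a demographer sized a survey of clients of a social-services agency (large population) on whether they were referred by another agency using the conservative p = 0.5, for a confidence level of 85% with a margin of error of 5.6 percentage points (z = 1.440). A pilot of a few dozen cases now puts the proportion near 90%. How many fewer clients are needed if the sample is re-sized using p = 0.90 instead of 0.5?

106

Conservative (p = 0.5): n = 1.440² × 0.25 / 0.056² ≈ 165.31 → 166.
Using p = 0.90: p(1−p) = 0.0900, so n = 1.440² × 0.0900 / 0.056² ≈ 59.51 → 60.
Reduction: 166 − 60 = 106.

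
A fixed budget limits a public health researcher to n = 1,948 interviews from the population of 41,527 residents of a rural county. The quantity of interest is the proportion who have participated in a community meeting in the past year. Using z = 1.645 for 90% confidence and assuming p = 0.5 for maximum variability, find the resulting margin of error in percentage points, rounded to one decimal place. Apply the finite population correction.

Finite-population factor: (N−n)/(N−1) = (41527−1948)/(41527−1) = 0.9531.
SE(p̂) = √[p(1−p)/n · (N−n)/(N−1)] = √[0.2500/1948 × 0.9531] = 0.01106.
E = z × SE = 1.645 × 0.01106 = 0.01819 ≈ 1.8 percentage points.

1.8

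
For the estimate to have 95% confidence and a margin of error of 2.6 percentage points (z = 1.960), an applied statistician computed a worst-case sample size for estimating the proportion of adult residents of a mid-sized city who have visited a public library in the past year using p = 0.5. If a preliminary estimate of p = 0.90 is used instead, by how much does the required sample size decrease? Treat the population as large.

Conservative (p = 0.5): n = 1.960² × 0.25 / 0.026² ≈ 1420.71 → 1421.
Using p = 0.90: p(1−p) = 0.0900, so n = 1.960² × 0.0900 / 0.026² ≈ 511.46 → 512.
Reduction: 1421 − 512 = 909.

909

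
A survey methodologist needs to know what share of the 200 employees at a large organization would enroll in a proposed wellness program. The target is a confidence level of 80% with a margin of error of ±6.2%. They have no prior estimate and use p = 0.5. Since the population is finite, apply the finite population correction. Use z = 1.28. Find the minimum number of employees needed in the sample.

70

Unadjusted: n₀ = 1.28² × 0.50 × 0.50 / 0.062² ≈ 106.56, so n₀ = 107.
Finite population correction with N = 200: n = n₀ / (1 + (n₀−1)/N) = 107 / (1 + 106/200) = 107 / 1.5300 ≈ 69.93.
Rounding up, n = 70.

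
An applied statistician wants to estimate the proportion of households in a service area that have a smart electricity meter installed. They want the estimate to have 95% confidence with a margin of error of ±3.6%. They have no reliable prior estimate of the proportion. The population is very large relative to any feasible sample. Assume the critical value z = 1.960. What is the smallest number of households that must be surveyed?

742

With no prior estimate, use p = 0.5, giving p(1−p) = 0.25.
n = z²·p(1−p)/E² = 1.960² × 0.2500 / 0.036² = 3.8416 × 0.2500 / 0.001296 ≈ 741.05.
Rounding up gives n = 742.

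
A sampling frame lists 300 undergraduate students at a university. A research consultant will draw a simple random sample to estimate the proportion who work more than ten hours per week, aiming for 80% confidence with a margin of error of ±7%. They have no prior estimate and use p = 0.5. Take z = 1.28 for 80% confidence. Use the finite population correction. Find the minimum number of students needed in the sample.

66

Unadjusted: n₀ = 1.28² × 0.50 × 0.50 / 0.070² ≈ 83.59, so n₀ = 84.
Finite population correction with N = 300: n = n₀ / (1 + (n₀−1)/N) = 84 / (1 + 83/300) = 84 / 1.2767 ≈ 65.80.
Rounding up, n = 66.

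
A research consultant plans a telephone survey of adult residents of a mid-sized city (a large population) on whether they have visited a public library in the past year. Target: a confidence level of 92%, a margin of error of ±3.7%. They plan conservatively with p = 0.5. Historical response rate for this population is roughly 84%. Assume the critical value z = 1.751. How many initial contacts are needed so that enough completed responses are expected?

Completed interviews needed: n₀ = 1.751² × 0.2500 / 0.037² ≈ 559.90 → 560.
At an 84% response rate, contacts needed = 560 / 0.84 ≈ 666.67 → 667.

667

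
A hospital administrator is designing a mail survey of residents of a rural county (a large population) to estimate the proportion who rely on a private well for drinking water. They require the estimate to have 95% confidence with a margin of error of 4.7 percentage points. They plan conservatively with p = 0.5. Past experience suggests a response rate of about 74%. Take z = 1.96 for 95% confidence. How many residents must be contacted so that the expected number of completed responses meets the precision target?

Completed interviews needed: n₀ = 1.96² × 0.2500 / 0.047² ≈ 434.77 → 435.
At a 74% response rate, contacts needed = 435 / 0.74 ≈ 587.84 → 588.

588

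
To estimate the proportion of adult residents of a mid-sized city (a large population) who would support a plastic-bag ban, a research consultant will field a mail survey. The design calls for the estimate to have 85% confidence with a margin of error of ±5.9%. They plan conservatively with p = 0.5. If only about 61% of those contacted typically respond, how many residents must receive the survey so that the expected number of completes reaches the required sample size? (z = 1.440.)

Completed interviews needed: n₀ = 1.440² × 0.2500 / 0.059² ≈ 148.92 → 149.
At a 61% response rate, contacts needed = 149 / 0.61 ≈ 244.26 → 245.

245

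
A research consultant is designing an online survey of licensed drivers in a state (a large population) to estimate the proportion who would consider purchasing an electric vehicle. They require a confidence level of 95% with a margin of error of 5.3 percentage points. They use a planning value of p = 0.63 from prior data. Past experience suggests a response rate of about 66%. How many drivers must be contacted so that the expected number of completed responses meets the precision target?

484

For 95% confidence, z = 1.96.
Completed interviews needed: n₀ = 1.96² × 0.2331 / 0.053² ≈ 318.79 → 319.
At a 66% response rate, contacts needed = 319 / 0.66 ≈ 483.33 → 484.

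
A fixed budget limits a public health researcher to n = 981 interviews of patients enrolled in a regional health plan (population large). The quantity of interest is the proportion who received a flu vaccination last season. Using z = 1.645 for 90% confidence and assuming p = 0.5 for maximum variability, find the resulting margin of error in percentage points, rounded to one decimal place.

2.6

SE(p̂) = √[p(1−p)/n] = √[0.2500/981] = 0.01596.
E = z × SE = 1.645 × 0.01596 = 0.02626, or 2.6 percentage points.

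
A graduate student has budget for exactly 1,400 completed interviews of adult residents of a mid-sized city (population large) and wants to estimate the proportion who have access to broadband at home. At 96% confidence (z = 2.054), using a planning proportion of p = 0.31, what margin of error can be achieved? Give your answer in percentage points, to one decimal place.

2.5

SE(p̂) = √[p(1−p)/n] = √[0.2139/1400] = 0.01236.
E = z × SE = 2.054 × 0.01236 = 0.02539, or 2.5 percentage points.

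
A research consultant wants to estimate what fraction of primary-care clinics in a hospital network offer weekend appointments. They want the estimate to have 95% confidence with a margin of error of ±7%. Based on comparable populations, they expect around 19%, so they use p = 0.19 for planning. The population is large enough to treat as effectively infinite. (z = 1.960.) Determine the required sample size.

121

With p = 0.19, p(1−p) = 0.1539.
n = z²·p(1−p)/E² = 1.960² × 0.1539 / 0.070² = 3.8416 × 0.1539 / 0.004900 ≈ 120.66.
Rounding up gives n = 121.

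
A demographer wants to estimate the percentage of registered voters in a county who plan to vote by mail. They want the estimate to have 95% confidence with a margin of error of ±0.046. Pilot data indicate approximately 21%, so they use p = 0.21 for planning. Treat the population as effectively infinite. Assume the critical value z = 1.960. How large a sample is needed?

With p = 0.21, p(1−p) = 0.1659.
n = z²·p(1−p)/E² = 1.960² × 0.1659 / 0.046² = 3.8416 × 0.1659 / 0.002116 ≈ 301.19.
Rounding up gives n = 302.

302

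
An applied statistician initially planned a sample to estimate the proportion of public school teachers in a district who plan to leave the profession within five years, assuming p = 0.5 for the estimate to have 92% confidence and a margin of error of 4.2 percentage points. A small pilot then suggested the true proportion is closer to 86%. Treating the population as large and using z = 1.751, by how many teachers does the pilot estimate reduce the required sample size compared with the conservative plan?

Conservative (p = 0.5): n = 1.751² × 0.25 / 0.042² ≈ 434.52 → 435.
Using p = 0.86: p(1−p) = 0.1204, so n = 1.751² × 0.1204 / 0.042² ≈ 209.27 → 210.
Reduction: 435 − 210 = 225.

225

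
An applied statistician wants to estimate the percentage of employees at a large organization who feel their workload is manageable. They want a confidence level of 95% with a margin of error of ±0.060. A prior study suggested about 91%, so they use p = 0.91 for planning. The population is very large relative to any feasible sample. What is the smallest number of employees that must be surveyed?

For 95% confidence, z = 1.960.
With p = 0.91, p(1−p) = 0.0819.
n = z²·p(1−p)/E² = 1.960² × 0.0819 / 0.060² = 3.8416 × 0.0819 / 0.003600 ≈ 87.40.
Rounding up gives n = 88.

88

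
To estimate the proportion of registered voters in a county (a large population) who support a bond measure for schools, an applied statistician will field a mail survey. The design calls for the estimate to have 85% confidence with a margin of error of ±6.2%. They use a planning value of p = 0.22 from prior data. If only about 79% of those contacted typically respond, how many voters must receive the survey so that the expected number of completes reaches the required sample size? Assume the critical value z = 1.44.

118

Completed interviews needed: n₀ = 1.44² × 0.1716 / 0.062² ≈ 92.57 → 93.
At a 79% response rate, contacts needed = 93 / 0.79 ≈ 117.72 → 118.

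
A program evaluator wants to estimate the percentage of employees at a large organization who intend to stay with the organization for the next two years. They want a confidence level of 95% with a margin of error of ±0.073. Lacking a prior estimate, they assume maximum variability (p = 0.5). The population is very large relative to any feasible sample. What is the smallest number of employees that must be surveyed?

181

For 95% confidence, z = 1.960.
With p = 0.5, p(1−p) = 0.25.
n = z²·p(1−p)/E² = 1.960² × 0.2500 / 0.073² = 3.8416 × 0.2500 / 0.005329 ≈ 180.22.
Rounding up gives n = 181.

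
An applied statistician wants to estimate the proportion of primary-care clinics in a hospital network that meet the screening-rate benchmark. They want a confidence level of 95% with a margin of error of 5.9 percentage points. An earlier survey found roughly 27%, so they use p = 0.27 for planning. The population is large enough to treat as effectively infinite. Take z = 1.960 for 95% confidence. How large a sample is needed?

With p = 0.27, p(1−p) = 0.1971.
n = z²·p(1−p)/E² = 1.960² × 0.1971 / 0.059² = 3.8416 × 0.1971 / 0.003481 ≈ 217.52.
Rounding up gives n = 218.

218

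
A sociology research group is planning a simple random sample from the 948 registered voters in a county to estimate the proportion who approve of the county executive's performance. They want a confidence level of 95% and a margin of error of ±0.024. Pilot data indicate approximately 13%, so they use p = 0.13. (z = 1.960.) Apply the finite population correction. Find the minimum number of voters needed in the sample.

421

Unadjusted: n₀ = 1.960² × 0.13 × 0.87 / 0.024² ≈ 754.31, so n₀ = 755.
Finite population correction with N = 948: n = n₀ / (1 + (n₀−1)/N) = 755 / (1 + 754/948) = 755 / 1.7954 ≈ 420.53.
Rounding up, n = 421.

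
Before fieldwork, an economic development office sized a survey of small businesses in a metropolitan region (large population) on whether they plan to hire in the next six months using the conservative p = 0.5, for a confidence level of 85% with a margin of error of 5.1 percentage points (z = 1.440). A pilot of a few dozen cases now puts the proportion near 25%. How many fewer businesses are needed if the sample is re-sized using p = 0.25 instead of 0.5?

50

Conservative (p = 0.5): n = 1.440² × 0.25 / 0.051² ≈ 199.31 → 200.
Using p = 0.25: p(1−p) = 0.1875, so n = 1.440² × 0.1875 / 0.051² ≈ 149.48 → 150.
Reduction: 200 − 150 = 50.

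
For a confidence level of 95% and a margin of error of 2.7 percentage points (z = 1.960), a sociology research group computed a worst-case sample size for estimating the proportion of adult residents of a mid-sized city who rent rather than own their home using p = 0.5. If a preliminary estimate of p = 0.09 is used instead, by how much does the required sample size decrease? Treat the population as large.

Conservative (p = 0.5): n = 1.960² × 0.25 / 0.027² ≈ 1317.42 → 1318.
Using p = 0.09: p(1−p) = 0.0819, so n = 1.960² × 0.0819 / 0.027² ≈ 431.59 → 432.
Reduction: 1318 − 432 = 886.

886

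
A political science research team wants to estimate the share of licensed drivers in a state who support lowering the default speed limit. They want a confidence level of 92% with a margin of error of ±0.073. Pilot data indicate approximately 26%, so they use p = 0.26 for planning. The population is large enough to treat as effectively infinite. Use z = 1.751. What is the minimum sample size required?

111

With p = 0.26, p(1−p) = 0.1924.
n = z²·p(1−p)/E² = 1.751² × 0.1924 / 0.073² = 3.0660 × 0.1924 / 0.005329 ≈ 110.70.
Rounding up gives n = 111.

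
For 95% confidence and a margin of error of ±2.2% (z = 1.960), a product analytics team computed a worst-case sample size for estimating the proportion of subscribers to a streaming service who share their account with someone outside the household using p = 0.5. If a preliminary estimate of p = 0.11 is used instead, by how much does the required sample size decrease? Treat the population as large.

Conservative (p = 0.5): n = 1.960² × 0.25 / 0.022² ≈ 1984.30 → 1985.
Using p = 0.11: p(1−p) = 0.0979, so n = 1.960² × 0.0979 / 0.022² ≈ 777.05 → 778.
Reduction: 1985 − 778 = 1207.

1207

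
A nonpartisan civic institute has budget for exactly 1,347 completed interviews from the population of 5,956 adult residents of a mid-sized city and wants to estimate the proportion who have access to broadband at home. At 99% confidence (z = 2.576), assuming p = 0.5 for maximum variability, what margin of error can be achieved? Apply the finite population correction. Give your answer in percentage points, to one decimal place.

3.1

Finite-population factor: (N−n)/(N−1) = (5956−1347)/(5956−1) = 0.7740.
SE(p̂) = √[p(1−p)/n · (N−n)/(N−1)] = √[0.2500/1347 × 0.7740] = 0.01199.
E = z × SE = 2.576 × 0.01199 = 0.03087 ≈ 3.1 percentage points.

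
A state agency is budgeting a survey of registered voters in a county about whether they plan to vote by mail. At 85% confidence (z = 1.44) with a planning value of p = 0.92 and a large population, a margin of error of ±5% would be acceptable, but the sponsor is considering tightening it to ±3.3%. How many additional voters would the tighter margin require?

79

At ±5%: n = 1.44² × 0.0736 / 0.050² ≈ 61.05 → 62.
At ±3.3%: n = 1.44² × 0.0736 / 0.033² ≈ 140.14 → 141.
Additional respondents: 141 − 62 = 79.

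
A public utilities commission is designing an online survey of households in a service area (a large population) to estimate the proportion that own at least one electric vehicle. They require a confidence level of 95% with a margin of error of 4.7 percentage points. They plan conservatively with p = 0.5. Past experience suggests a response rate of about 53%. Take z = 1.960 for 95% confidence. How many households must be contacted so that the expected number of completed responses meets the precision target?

Completed interviews needed: n₀ = 1.960² × 0.2500 / 0.047² ≈ 434.77 → 435.
At a 53% response rate, contacts needed = 435 / 0.53 ≈ 820.75 → 821.

821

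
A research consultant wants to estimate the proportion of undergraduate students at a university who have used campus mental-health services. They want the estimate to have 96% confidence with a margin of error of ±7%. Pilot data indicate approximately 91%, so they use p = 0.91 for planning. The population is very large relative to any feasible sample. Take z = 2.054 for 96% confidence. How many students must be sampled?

With p = 0.91, p(1−p) = 0.0819.
n = z²·p(1−p)/E² = 2.054² × 0.0819 / 0.070² = 4.2189 × 0.0819 / 0.004900 ≈ 70.52.
Rounding up gives n = 71.

71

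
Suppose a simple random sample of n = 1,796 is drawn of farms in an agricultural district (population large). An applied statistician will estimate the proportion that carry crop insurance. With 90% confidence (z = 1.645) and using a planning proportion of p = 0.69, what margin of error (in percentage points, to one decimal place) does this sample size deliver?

1.8

SE(p̂) = √[p(1−p)/n] = √[0.2139/1796] = 0.01091.
E = z × SE = 1.645 × 0.01091 = 0.01795, or 1.8 percentage points.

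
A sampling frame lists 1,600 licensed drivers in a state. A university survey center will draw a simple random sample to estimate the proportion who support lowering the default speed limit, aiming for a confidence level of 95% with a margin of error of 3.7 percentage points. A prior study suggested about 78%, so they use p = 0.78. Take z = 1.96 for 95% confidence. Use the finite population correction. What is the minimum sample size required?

Unadjusted: n₀ = 1.96² × 0.78 × 0.22 / 0.037² ≈ 481.53, so n₀ = 482.
Finite population correction with N = 1,600: n = n₀ / (1 + (n₀−1)/N) = 482 / (1 + 481/1600) = 482 / 1.3006 ≈ 370.59.
Rounding up, n = 371.

371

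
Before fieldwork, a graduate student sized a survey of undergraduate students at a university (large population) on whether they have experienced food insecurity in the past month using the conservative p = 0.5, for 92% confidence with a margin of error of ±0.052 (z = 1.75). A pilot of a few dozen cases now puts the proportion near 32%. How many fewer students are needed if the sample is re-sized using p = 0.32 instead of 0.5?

Conservative (p = 0.5): n = 1.75² × 0.25 / 0.052² ≈ 283.15 → 284.
Using p = 0.32: p(1−p) = 0.2176, so n = 1.75² × 0.2176 / 0.052² ≈ 246.45 → 247.
Reduction: 284 − 247 = 37.

37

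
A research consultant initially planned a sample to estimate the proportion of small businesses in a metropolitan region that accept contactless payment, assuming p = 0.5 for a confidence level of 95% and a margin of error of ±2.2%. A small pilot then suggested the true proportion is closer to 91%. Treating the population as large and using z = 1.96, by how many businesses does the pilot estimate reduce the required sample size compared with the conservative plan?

1334

Conservative (p = 0.5): n = 1.96² × 0.25 / 0.022² ≈ 1984.30 → 1985.
Using p = 0.91: p(1−p) = 0.0819, so n = 1.96² × 0.0819 / 0.022² ≈ 650.06 → 651.
Reduction: 1985 − 651 = 1334.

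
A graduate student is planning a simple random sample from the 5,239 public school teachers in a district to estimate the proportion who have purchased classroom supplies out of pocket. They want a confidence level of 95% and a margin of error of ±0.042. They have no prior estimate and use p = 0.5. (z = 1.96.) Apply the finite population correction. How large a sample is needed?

Unadjusted: n₀ = 1.96² × 0.50 × 0.50 / 0.042² ≈ 544.44, so n₀ = 545.
Finite population correction with N = 5,239: n = n₀ / (1 + (n₀−1)/N) = 545 / (1 + 544/5239) = 545 / 1.1038 ≈ 493.73.
Rounding up, n = 494.

494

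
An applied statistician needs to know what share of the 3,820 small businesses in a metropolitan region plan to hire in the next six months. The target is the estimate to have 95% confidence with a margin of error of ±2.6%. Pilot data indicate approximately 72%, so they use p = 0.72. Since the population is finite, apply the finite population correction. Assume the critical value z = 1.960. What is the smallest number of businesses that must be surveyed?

882

Unadjusted: n₀ = 1.960² × 0.72 × 0.28 / 0.026² ≈ 1145.66, so n₀ = 1146.
Finite population correction with N = 3,820: n = n₀ / (1 + (n₀−1)/N) = 1146 / (1 + 1145/3820) = 1146 / 1.2997 ≈ 881.72.
Rounding up, n = 882.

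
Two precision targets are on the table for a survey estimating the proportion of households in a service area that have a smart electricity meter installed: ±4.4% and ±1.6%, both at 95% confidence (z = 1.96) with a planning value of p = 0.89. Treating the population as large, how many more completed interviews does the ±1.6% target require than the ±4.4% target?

At ±4.4%: n = 1.96² × 0.0979 / 0.044² ≈ 194.26 → 195.
At ±1.6%: n = 1.96² × 0.0979 / 0.016² ≈ 1469.11 → 1470.
Additional respondents: 1470 − 195 = 1275.

1275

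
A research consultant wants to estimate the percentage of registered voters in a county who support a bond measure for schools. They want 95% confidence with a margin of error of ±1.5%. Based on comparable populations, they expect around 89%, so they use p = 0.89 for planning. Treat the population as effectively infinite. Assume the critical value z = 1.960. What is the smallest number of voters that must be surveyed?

1672

With p = 0.89, p(1−p) = 0.0979.
n = z²·p(1−p)/E² = 1.960² × 0.0979 / 0.015² = 3.8416 × 0.0979 / 0.000225 ≈ 1671.52.
Rounding up gives n = 1672.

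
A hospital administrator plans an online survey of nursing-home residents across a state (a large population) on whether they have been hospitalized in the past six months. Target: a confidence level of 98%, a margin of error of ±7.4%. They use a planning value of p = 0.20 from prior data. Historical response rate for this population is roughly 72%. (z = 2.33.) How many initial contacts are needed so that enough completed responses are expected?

Completed interviews needed: n₀ = 2.33² × 0.1600 / 0.074² ≈ 158.62 → 159.
At a 72% response rate, contacts needed = 159 / 0.72 ≈ 220.83 → 221.

221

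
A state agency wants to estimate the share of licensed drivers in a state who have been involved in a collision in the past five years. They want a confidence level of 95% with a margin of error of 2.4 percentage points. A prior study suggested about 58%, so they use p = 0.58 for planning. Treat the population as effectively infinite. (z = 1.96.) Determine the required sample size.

With p = 0.58, p(1−p) = 0.2436.
n = z²·p(1−p)/E² = 1.96² × 0.2436 / 0.024² = 3.8416 × 0.2436 / 0.000576 ≈ 1624.68.
Rounding up gives n = 1625.

1625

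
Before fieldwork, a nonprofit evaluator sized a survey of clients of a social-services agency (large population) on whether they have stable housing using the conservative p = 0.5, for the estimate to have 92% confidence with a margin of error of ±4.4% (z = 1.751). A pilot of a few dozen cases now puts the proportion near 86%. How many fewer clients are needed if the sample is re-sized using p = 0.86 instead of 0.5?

Conservative (p = 0.5): n = 1.751² × 0.25 / 0.044² ≈ 395.92 → 396.
Using p = 0.86: p(1−p) = 0.1204, so n = 1.751² × 0.1204 / 0.044² ≈ 190.67 → 191.
Reduction: 396 − 191 = 205.

205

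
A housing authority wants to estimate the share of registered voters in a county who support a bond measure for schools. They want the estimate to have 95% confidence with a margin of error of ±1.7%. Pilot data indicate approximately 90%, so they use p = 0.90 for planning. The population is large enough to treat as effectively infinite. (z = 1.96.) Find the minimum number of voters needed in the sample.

With p = 0.90, p(1−p) = 0.0900.
n = z²·p(1−p)/E² = 1.96² × 0.0900 / 0.017² = 3.8416 × 0.0900 / 0.000289 ≈ 1196.35.
Rounding up gives n = 1197.

1197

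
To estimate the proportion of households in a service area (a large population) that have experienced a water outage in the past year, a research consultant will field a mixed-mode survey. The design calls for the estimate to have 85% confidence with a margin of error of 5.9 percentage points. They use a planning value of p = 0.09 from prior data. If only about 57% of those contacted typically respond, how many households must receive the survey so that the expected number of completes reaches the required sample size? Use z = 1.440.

Completed interviews needed: n₀ = 1.440² × 0.0819 / 0.059² ≈ 48.79 → 49.
At a 57% response rate, contacts needed = 49 / 0.57 ≈ 85.96 → 86.

86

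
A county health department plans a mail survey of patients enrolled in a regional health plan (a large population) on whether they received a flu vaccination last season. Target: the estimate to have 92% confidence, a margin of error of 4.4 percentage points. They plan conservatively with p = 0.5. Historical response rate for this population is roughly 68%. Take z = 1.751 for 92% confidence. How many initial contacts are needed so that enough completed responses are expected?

Completed interviews needed: n₀ = 1.751² × 0.2500 / 0.044² ≈ 395.92 → 396.
At a 68% response rate, contacts needed = 396 / 0.68 ≈ 582.35 → 583.

583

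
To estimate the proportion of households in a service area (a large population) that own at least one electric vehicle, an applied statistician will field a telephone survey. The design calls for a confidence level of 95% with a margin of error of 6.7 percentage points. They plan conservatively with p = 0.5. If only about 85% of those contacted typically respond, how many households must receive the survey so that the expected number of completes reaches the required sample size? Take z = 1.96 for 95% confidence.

Completed interviews needed: n₀ = 1.96² × 0.2500 / 0.067² ≈ 213.95 → 214.
At an 85% response rate, contacts needed = 214 / 0.85 ≈ 251.76 → 252.

252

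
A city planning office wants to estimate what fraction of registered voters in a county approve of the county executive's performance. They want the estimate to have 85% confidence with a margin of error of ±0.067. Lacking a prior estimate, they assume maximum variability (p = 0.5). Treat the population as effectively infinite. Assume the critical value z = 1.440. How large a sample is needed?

116

With p = 0.5, p(1−p) = 0.25.
n = z²·p(1−p)/E² = 1.440² × 0.2500 / 0.067² = 2.0736 × 0.2500 / 0.004489 ≈ 115.48.
Rounding up gives n = 116.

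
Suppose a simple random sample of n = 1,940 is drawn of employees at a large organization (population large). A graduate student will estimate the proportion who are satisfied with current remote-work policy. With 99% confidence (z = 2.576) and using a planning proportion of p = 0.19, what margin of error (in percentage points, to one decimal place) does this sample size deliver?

SE(p̂) = √[p(1−p)/n] = √[0.1539/1940] = 0.00891.
E = z × SE = 2.576 × 0.00891 = 0.02294, or 2.3 percentage points.

2.3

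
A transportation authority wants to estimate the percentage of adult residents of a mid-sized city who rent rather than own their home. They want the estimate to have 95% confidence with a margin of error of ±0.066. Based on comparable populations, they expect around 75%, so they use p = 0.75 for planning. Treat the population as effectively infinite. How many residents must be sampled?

166

For 95% confidence, z = 1.960.
With p = 0.75, p(1−p) = 0.1875.
n = z²·p(1−p)/E² = 1.960² × 0.1875 / 0.066² = 3.8416 × 0.1875 / 0.004356 ≈ 165.36.
Rounding up gives n = 166.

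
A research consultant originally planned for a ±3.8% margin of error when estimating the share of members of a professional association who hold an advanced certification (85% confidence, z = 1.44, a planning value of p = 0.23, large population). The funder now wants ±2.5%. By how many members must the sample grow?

At ±3.8%: n = 1.44² × 0.1771 / 0.038² ≈ 254.32 → 255.
At ±2.5%: n = 1.44² × 0.1771 / 0.025² ≈ 587.58 → 588.
Additional respondents: 588 − 255 = 333.

333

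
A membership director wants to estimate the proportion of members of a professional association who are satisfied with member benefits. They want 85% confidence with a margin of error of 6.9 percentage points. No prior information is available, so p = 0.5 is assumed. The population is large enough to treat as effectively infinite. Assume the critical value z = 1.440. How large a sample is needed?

109

With p = 0.5, p(1−p) = 0.25.
n = z²·p(1−p)/E² = 1.440² × 0.2500 / 0.069² = 2.0736 × 0.2500 / 0.004761 ≈ 108.88.
Rounding up gives n = 109.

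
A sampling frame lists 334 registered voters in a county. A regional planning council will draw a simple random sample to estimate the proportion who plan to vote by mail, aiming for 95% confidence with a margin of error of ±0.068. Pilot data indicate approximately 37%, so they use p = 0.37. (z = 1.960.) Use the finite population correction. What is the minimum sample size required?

123

Unadjusted: n₀ = 1.960² × 0.37 × 0.63 / 0.068² ≈ 193.66, so n₀ = 194.
Finite population correction with N = 334: n = n₀ / (1 + (n₀−1)/N) = 194 / (1 + 193/334) = 194 / 1.5778 ≈ 122.95.
Rounding up, n = 123.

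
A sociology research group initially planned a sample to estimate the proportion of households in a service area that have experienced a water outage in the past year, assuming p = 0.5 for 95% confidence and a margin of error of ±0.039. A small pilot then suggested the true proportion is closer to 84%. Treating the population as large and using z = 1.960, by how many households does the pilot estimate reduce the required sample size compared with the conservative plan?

292

Conservative (p = 0.5): n = 1.960² × 0.25 / 0.039² ≈ 631.43 → 632.
Using p = 0.84: p(1−p) = 0.1344, so n = 1.960² × 0.1344 / 0.039² ≈ 339.45 → 340.
Reduction: 632 − 340 = 292.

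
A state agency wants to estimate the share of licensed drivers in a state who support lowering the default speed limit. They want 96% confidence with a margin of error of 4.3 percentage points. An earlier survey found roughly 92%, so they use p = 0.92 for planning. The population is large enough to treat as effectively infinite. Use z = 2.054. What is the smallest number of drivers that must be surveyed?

With p = 0.92, p(1−p) = 0.0736.
n = z²·p(1−p)/E² = 2.054² × 0.0736 / 0.043² = 4.2189 × 0.0736 / 0.001849 ≈ 167.94.
Rounding up gives n = 168.

168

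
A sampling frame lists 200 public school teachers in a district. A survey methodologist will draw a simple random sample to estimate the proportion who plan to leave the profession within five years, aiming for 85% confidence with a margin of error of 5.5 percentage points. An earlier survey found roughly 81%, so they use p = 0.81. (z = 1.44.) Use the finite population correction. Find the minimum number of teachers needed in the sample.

70

Unadjusted: n₀ = 1.44² × 0.81 × 0.19 / 0.055² ≈ 105.50, so n₀ = 106.
Finite population correction with N = 200: n = n₀ / (1 + (n₀−1)/N) = 106 / (1 + 105/200) = 106 / 1.5250 ≈ 69.51.
Rounding up, n = 70.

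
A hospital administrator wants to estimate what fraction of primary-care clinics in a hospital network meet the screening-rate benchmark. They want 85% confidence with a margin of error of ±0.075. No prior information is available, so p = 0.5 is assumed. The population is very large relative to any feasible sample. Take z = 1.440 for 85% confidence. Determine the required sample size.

With p = 0.5, p(1−p) = 0.25.
n = z²·p(1−p)/E² = 1.440² × 0.2500 / 0.075² = 2.0736 × 0.2500 / 0.005625 ≈ 92.16.
Rounding up gives n = 93.

93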